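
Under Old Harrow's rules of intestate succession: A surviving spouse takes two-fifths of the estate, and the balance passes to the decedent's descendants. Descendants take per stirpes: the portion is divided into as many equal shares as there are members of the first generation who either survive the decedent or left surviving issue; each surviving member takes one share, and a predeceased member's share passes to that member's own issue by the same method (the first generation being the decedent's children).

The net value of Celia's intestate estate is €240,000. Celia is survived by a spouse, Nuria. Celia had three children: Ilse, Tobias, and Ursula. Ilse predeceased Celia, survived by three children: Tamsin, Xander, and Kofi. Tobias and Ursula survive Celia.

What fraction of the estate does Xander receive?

Nuria takes two-fifths of €240,000 = €96,000. The remaining €144,000 passes to the descendants.
The descendants' portion (€144,000) is divided into 3 shares of €48,000: Tobias and Ursula each take €48,000; Ilse's €48,000 share passes to Ilse's issue.
Ilse's share (€48,000) is divided into 3 shares of €16,000: Tamsin, Xander, and Kofi each take €16,000.

Xander receives 1/15 of the estate.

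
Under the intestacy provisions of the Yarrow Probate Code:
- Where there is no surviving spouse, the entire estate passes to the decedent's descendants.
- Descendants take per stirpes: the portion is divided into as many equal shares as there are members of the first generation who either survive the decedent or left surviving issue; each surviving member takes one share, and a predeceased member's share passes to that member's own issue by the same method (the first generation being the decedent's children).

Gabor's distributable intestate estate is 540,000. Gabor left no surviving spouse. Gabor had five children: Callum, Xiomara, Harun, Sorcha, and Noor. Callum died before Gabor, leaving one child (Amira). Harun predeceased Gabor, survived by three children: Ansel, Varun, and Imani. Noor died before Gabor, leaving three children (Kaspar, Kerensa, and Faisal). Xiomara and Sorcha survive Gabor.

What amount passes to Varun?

The entire 540,000 passes to the descendants.
That amount (540,000) is divided into 5 shares of 108,000: Xiomara and Sorcha each take 108,000; Callum's 108,000 share passes to Callum's issue; Harun's 108,000 share passes to Harun's issue; Noor's 108,000 share passes to Noor's issue.
Callum's share (108,000) passes entirely to Amira.
Harun's share (108,000) is divided into 3 shares of 36,000: Ansel, Varun, and Imani each take 36,000.
Noor's share (108,000) is divided into 3 shares of 36,000: Kaspar, Kerensa, and Faisal each take 36,000.

Varun receives 36,000.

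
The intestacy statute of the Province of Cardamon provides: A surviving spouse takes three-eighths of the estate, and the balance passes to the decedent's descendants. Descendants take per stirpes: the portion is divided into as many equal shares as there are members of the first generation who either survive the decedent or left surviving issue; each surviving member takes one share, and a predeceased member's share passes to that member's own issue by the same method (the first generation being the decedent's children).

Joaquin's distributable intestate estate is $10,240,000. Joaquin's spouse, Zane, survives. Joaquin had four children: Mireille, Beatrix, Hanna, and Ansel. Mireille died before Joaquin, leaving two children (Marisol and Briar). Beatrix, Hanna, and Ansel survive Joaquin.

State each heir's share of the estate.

Zane takes three-eighths of $10,240,000 = $3,840,000. The remaining $6,400,000 passes to the descendants.
The descendants' portion ($6,400,000) is divided into 4 shares of $1,600,000: Beatrix, Hanna, and Ansel each take $1,600,000; Mireille's $1,600,000 share passes to Mireille's issue.
Mireille's share ($1,600,000) is divided into 2 shares of $800,000: Marisol and Briar each take $800,000.

Zane: $3,840,000; Marisol: $800,000; Briar: $800,000; Beatrix: $1,600,000; Hanna: $1,600,000; Ansel: $1,600,000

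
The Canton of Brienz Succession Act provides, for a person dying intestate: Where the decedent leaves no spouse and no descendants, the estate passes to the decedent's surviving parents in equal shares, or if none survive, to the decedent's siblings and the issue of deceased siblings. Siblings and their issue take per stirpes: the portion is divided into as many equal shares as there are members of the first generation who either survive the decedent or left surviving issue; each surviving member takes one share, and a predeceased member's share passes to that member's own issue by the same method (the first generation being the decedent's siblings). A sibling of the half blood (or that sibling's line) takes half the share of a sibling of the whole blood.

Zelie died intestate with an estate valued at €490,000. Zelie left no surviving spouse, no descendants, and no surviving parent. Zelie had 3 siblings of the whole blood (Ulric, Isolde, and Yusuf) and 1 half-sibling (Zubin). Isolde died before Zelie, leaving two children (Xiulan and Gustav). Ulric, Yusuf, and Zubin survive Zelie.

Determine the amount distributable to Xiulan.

The entire €490,000 passes to the siblings and their issue.
Counting each half-blood sibling's line as half a unit, there are 7/2 units in €490,000, so one unit is €140,000. Whole-blood lines (Ulric, Isolde, and Yusuf) take €140,000 each; half-blood lines (Zubin) take €70,000 each.
Isolde's share (€140,000) is divided into 2 shares of €70,000: Xiulan and Gustav each take €70,000.

Xiulan receives €70,000.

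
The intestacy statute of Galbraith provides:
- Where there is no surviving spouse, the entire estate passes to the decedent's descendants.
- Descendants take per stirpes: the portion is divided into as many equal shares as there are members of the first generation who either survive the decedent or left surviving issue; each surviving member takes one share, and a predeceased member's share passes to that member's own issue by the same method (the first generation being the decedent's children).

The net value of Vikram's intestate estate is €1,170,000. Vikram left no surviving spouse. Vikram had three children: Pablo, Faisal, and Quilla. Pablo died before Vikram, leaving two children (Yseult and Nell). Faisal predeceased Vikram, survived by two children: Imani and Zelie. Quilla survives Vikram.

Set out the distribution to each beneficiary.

The entire €1,170,000 passes to the descendants.
That amount (€1,170,000) is divided into 3 shares of €390,000: Quilla takes €390,000; Pablo's €390,000 share passes to Pablo's issue; Faisal's €390,000 share passes to Faisal's issue.
Pablo's share (€390,000) is divided into 2 shares of €195,000: Yseult and Nell each take €195,000.
Faisal's share (€390,000) is divided into 2 shares of €195,000: Imani and Zelie each take €195,000.

Yseult: €195,000; Nell: €195,000; Imani: €195,000; Zelie: €195,000; Quilla: €390,000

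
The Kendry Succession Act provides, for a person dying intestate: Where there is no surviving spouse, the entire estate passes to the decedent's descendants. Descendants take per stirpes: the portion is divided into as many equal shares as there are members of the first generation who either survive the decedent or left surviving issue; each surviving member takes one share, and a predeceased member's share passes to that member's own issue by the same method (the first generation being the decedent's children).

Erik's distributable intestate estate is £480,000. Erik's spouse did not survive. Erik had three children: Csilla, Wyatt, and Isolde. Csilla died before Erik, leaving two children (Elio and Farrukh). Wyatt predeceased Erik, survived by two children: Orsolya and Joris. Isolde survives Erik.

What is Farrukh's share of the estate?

Farrukh receives £80,000.

The entire £480,000 passes to the descendants.
That amount (£480,000) is divided into 3 shares of £160,000: Isolde takes £160,000; Csilla's £160,000 share passes to Csilla's issue; Wyatt's £160,000 share passes to Wyatt's issue.
Csilla's share (£160,000) is divided into 2 shares of £80,000: Elio and Farrukh each take £80,000.
Wyatt's share (£160,000) is divided into 2 shares of £80,000: Orsolya and Joris each take £80,000.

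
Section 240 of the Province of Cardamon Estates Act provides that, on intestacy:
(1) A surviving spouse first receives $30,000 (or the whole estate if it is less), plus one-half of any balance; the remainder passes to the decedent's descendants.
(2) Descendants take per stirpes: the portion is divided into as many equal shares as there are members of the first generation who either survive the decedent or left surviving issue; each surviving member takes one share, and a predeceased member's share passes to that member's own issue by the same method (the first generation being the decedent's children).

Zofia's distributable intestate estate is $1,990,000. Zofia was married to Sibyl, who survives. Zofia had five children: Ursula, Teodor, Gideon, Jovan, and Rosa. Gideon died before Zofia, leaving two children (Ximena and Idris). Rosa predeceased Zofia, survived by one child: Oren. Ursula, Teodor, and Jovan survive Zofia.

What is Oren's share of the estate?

Sibyl first takes $30,000, leaving a balance of $1,960,000. Sibyl then takes one-half of the balance ($980,000), for a total of $1,010,000. The remaining $980,000 passes to the descendants.
The descendants' portion ($980,000) is divided into 5 shares of $196,000: Ursula, Teodor, and Jovan each take $196,000; Gideon's $196,000 share passes to Gideon's issue; Rosa's $196,000 share passes to Rosa's issue.
Gideon's share ($196,000) is divided into 2 shares of $98,000: Ximena and Idris each take $98,000.
Rosa's share ($196,000) passes entirely to Oren.

Oren receives $196,000.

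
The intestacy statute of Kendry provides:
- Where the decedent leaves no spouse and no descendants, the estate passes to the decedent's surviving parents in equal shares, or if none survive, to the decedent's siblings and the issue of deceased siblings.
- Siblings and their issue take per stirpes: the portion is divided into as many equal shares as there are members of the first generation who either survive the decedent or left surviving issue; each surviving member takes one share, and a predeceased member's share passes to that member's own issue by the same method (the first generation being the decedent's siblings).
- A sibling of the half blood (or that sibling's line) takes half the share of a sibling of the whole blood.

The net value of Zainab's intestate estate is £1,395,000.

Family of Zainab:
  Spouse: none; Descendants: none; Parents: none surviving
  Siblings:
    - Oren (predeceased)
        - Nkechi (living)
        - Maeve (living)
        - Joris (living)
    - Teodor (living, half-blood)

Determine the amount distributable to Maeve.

The entire £1,395,000 passes to the siblings and their issue.
Counting each half-blood sibling's line as half a unit, there are 3/2 units in £1,395,000, so one unit is £930,000. Whole-blood lines (Oren) take £930,000 each; half-blood lines (Teodor) take £465,000 each.
Oren's share (£930,000) is divided into 3 shares of £310,000: Nkechi, Maeve, and Joris each take £310,000.

Maeve receives £310,000.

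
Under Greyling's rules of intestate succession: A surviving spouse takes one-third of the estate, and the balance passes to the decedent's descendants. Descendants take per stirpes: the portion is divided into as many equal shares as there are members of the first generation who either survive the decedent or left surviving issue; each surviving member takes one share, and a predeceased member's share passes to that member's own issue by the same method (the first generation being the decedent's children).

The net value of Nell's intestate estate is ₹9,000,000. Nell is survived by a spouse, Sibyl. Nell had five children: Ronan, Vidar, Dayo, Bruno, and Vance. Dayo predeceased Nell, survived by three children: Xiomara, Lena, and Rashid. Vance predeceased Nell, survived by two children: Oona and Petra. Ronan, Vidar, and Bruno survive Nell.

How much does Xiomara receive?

Xiomara receives ₹400,000.

Sibyl takes one-third of ₹9,000,000 = ₹3,000,000. The remaining ₹6,000,000 passes to the descendants.
The descendants' portion (₹6,000,000) is divided into 5 shares of ₹1,200,000: Ronan, Vidar, and Bruno each take ₹1,200,000; Dayo's ₹1,200,000 share passes to Dayo's issue; Vance's ₹1,200,000 share passes to Vance's issue.
Dayo's share (₹1,200,000) is divided into 3 shares of ₹400,000: Xiomara, Lena, and Rashid each take ₹400,000.
Vance's share (₹1,200,000) is divided into 2 shares of ₹600,000: Oona and Petra each take ₹600,000.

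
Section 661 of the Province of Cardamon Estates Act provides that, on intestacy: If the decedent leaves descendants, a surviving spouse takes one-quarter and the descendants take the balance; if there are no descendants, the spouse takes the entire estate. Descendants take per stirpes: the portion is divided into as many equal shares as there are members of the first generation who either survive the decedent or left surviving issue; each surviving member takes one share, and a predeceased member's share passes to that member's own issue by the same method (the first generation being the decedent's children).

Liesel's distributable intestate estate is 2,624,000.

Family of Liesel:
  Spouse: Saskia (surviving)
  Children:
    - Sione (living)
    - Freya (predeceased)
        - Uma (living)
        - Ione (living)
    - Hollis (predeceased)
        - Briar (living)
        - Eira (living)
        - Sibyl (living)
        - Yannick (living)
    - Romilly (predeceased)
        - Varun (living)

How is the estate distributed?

Saskia takes one-quarter of 2,624,000 = 656,000. The remaining 1,968,000 passes to the descendants.
The descendants' portion (1,968,000) is divided into 4 shares of 492,000: Sione takes 492,000; Freya's 492,000 share passes to Freya's issue; Hollis's 492,000 share passes to Hollis's issue; Romilly's 492,000 share passes to Romilly's issue.
Freya's share (492,000) is divided into 2 shares of 246,000: Uma and Ione each take 246,000.
Hollis's share (492,000) is divided into 4 shares of 123,000: Briar, Eira, Sibyl, and Yannick each take 123,000.
Romilly's share (492,000) passes entirely to Varun.

Saskia: 656,000; Sione: 492,000; Uma: 246,000; Ione: 246,000; Briar: 123,000; Eira: 123,000; Sibyl: 123,000; Yannick: 123,000; Varun: 492,000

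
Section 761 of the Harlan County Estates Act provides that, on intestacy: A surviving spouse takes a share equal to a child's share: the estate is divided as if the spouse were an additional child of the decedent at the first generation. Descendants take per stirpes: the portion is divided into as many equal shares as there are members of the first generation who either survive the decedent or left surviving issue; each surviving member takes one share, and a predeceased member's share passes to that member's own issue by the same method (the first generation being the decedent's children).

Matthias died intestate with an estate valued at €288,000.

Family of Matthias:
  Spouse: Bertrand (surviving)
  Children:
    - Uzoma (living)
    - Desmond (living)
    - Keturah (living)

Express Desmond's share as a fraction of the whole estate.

The spouse counts as an additional share at the children's level, so there are 4 primary shares of €72,000. Bertrand takes one such share (€72,000).
The children's combined portion (€216,000) is divided into 3 shares of €72,000: Uzoma, Desmond, and Keturah each take €72,000.

Desmond receives 1/4 of the estate.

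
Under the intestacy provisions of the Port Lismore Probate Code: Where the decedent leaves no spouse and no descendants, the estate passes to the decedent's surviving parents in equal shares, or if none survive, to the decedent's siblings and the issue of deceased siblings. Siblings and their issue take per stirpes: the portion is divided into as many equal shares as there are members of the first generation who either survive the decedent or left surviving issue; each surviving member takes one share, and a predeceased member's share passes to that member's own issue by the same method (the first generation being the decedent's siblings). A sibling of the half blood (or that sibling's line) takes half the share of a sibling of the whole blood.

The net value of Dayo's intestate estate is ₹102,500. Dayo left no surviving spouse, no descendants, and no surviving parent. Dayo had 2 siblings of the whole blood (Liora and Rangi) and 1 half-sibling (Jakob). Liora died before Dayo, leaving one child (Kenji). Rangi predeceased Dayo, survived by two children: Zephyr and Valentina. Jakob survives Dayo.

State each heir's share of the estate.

Kenji: ₹41,000; Jakob: ₹20,500; Zephyr: ₹20,500; Valentina: ₹20,500

The entire ₹102,500 passes to the siblings and their issue.
Counting each half-blood sibling's line as half a unit, there are 5/2 units in ₹102,500, so one unit is ₹41,000. Whole-blood lines (Liora and Rangi) take ₹41,000 each; half-blood lines (Jakob) take ₹20,500 each.
Liora's share (₹41,000) passes entirely to Kenji.
Rangi's share (₹41,000) is divided into 2 shares of ₹20,500: Zephyr and Valentina each take ₹20,500.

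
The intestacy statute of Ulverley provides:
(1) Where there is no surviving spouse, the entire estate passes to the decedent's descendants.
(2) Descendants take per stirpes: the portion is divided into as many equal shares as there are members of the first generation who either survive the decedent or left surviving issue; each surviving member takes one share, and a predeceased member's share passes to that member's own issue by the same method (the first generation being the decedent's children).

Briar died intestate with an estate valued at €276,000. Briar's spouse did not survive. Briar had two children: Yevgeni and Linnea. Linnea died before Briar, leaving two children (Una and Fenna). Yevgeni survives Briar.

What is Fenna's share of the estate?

Fenna receives €69,000.

The entire €276,000 passes to the descendants.
That amount (€276,000) is divided into 2 shares of €138,000: Yevgeni takes €138,000; Linnea's €138,000 share passes to Linnea's issue.
Linnea's share (€138,000) is divided into 2 shares of €69,000: Una and Fenna each take €69,000.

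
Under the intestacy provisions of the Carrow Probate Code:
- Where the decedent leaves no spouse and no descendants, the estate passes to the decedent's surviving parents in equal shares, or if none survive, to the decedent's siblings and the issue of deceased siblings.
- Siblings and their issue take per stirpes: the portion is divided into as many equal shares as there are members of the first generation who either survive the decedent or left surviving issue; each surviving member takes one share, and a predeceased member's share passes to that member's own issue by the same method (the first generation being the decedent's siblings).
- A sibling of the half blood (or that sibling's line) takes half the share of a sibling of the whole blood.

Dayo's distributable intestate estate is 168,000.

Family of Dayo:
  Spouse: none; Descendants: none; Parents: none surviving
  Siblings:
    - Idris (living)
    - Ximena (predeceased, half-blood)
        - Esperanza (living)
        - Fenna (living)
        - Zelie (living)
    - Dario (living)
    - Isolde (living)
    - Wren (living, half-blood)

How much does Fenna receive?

Fenna receives 7,000.

The entire 168,000 passes to the siblings and their issue.
Counting each half-blood sibling's line as half a unit, there are 4 units in 168,000, so one unit is 42,000. Whole-blood lines (Idris, Dario, and Isolde) take 42,000 each; half-blood lines (Ximena and Wren) take 21,000 each.
Ximena's share (21,000) is divided into 3 shares of 7,000: Esperanza, Fenna, and Zelie each take 7,000.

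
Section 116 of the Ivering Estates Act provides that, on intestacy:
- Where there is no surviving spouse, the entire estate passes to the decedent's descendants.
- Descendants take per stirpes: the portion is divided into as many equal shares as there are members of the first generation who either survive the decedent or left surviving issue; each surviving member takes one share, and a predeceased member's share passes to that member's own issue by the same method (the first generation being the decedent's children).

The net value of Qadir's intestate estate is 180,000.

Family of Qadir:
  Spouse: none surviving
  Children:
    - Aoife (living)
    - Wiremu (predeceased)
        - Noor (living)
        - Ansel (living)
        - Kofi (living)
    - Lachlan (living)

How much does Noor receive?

Noor receives 20,000.

The entire 180,000 passes to the descendants.
That amount (180,000) is divided into 3 shares of 60,000: Aoife and Lachlan each take 60,000; Wiremu's 60,000 share passes to Wiremu's issue.
Wiremu's share (60,000) is divided into 3 shares of 20,000: Noor, Ansel, and Kofi each take 20,000.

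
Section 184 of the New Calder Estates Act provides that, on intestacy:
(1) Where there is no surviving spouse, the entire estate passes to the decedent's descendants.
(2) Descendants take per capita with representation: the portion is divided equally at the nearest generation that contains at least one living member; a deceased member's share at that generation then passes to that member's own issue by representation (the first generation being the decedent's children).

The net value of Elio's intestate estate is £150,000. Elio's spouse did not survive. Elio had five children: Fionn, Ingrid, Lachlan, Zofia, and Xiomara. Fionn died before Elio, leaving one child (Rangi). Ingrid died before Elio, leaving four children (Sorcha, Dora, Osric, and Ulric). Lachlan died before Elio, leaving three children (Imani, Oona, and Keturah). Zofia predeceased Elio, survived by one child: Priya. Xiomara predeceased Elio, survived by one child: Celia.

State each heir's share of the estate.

The entire £150,000 passes to the descendants.
No child survives, so the initial division is made at the grandchildren's generation.
That amount (£150,000) is divided into 10 shares of £15,000: Rangi, Sorcha, Dora, Osric, Ulric, Imani, Oona, Keturah, Priya, and Celia each take £15,000.

Rangi: £15,000; Sorcha: £15,000; Dora: £15,000; Osric: £15,000; Ulric: £15,000; Imani: £15,000; Oona: £15,000; Keturah: £15,000; Priya: £15,000; Celia: £15,000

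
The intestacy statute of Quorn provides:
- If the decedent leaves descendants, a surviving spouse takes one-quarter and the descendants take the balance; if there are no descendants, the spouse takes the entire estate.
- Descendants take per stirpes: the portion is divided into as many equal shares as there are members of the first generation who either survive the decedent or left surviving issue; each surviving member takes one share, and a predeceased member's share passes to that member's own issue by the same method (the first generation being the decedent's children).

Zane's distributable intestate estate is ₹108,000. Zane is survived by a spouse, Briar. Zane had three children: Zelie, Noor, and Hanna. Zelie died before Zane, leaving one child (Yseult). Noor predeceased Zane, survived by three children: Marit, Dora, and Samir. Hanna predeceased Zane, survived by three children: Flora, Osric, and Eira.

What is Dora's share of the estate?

Briar takes one-quarter of ₹108,000 = ₹27,000. The remaining ₹81,000 passes to the descendants.
The descendants' portion (₹81,000) is divided into 3 shares of ₹27,000: Zelie's ₹27,000 share passes to Zelie's issue; Noor's ₹27,000 share passes to Noor's issue; Hanna's ₹27,000 share passes to Hanna's issue.
Zelie's share (₹27,000) passes entirely to Yseult.
Noor's share (₹27,000) is divided into 3 shares of ₹9,000: Marit, Dora, and Samir each take ₹9,000.
Hanna's share (₹27,000) is divided into 3 shares of ₹9,000: Flora, Osric, and Eira each take ₹9,000.

Dora receives ₹9,000.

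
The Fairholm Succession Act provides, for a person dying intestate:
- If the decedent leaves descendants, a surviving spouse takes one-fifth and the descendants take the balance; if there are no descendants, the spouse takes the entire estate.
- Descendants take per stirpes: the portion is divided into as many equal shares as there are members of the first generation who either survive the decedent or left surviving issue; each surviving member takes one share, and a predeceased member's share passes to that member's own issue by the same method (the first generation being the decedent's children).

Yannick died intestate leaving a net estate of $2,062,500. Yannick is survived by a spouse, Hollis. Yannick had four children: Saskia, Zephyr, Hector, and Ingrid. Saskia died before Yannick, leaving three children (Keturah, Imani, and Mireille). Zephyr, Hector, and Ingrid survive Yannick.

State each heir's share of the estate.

Hollis takes one-fifth of $2,062,500 = $412,500. The remaining $1,650,000 passes to the descendants.
The descendants' portion ($1,650,000) is divided into 4 shares of $412,500: Zephyr, Hector, and Ingrid each take $412,500; Saskia's $412,500 share passes to Saskia's issue.
Saskia's share ($412,500) is divided into 3 shares of $137,500: Keturah, Imani, and Mireille each take $137,500.

Hollis: $412,500; Keturah: $137,500; Imani: $137,500; Mireille: $137,500; Zephyr: $412,500; Hector: $412,500; Ingrid: $412,500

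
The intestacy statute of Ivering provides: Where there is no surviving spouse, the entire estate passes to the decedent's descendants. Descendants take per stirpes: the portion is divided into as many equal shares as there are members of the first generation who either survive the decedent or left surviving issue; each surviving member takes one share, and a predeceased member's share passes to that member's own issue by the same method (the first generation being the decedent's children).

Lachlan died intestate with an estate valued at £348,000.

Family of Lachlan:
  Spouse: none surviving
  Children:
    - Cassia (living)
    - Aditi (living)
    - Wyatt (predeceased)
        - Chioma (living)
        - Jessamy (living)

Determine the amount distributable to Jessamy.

Jessamy receives £58,000.

The entire £348,000 passes to the descendants.
That amount (£348,000) is divided into 3 shares of £116,000: Cassia and Aditi each take £116,000; Wyatt's £116,000 share passes to Wyatt's issue.
Wyatt's share (£116,000) is divided into 2 shares of £58,000: Chioma and Jessamy each take £58,000.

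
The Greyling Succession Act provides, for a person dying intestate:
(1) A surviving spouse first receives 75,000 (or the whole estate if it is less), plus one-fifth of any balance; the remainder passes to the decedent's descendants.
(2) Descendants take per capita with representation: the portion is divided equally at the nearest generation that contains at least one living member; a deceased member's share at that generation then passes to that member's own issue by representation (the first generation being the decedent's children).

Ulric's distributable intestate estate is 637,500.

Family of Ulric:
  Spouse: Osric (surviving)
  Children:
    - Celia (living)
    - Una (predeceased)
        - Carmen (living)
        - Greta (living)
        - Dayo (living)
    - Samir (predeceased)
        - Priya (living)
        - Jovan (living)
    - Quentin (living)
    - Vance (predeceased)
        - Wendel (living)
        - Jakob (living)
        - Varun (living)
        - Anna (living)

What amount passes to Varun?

Varun receives 22,500.

Osric first takes 75,000, leaving a balance of 562,500. Osric then takes one-fifth of the balance (112,500), for a total of 187,500. The remaining 450,000 passes to the descendants.
The descendants' portion (450,000) is divided into 5 shares of 90,000: Celia and Quentin each take 90,000; Una's 90,000 share passes to Una's issue; Samir's 90,000 share passes to Samir's issue; Vance's 90,000 share passes to Vance's issue.
Una's share (90,000) is divided into 3 shares of 30,000: Carmen, Greta, and Dayo each take 30,000.
Samir's share (90,000) is divided into 2 shares of 45,000: Priya and Jovan each take 45,000.
Vance's share (90,000) is divided into 4 shares of 22,500: Wendel, Jakob, Varun, and Anna each take 22,500.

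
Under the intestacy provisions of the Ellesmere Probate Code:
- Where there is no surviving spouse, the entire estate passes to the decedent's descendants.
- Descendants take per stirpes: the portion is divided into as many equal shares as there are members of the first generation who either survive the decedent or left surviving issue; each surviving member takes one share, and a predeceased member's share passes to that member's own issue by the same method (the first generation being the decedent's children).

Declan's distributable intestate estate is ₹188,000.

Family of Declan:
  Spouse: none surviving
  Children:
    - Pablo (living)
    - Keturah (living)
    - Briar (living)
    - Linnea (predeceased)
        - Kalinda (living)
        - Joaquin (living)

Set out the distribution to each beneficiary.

Pablo: ₹47,000; Keturah: ₹47,000; Briar: ₹47,000; Kalinda: ₹23,500; Joaquin: ₹23,500

The entire ₹188,000 passes to the descendants.
That amount (₹188,000) is divided into 4 shares of ₹47,000: Pablo, Keturah, and Briar each take ₹47,000; Linnea's ₹47,000 share passes to Linnea's issue.
Linnea's share (₹47,000) is divided into 2 shares of ₹23,500: Kalinda and Joaquin each take ₹23,500.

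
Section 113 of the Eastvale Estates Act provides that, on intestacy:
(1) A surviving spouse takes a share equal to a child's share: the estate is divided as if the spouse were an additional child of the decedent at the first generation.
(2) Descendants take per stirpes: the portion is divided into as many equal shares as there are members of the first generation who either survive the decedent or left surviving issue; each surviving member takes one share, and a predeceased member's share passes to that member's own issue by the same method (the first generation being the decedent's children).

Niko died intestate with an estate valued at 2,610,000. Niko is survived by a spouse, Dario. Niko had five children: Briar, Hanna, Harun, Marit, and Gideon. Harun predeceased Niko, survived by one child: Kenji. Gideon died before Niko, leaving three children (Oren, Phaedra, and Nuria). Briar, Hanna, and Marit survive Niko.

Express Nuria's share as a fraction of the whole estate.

The spouse counts as an additional share at the children's level, so there are 6 primary shares of 435,000. Dario takes one such share (435,000).
The children's combined portion (2,175,000) is divided into 5 shares of 435,000: Briar, Hanna, and Marit each take 435,000; Harun's 435,000 share passes to Harun's issue; Gideon's 435,000 share passes to Gideon's issue.
Harun's share (435,000) passes entirely to Kenji.
Gideon's share (435,000) is divided into 3 shares of 145,000: Oren, Phaedra, and Nuria each take 145,000.

Nuria receives 1/18 of the estate.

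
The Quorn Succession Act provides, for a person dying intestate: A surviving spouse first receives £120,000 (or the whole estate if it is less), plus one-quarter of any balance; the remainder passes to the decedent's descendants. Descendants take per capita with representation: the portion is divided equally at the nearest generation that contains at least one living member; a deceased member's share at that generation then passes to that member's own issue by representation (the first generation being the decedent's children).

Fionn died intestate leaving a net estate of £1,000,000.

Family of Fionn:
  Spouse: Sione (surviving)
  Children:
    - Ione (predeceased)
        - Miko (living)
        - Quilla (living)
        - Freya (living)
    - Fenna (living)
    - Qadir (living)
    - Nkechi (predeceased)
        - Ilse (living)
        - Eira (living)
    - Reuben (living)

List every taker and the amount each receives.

Sione: £340,000; Miko: £44,000; Quilla: £44,000; Freya: £44,000; Fenna: £132,000; Qadir: £132,000; Ilse: £66,000; Eira: £66,000; Reuben: £132,000

Sione first takes £120,000, leaving a balance of £880,000. Sione then takes one-quarter of the balance (£220,000), for a total of £340,000. The remaining £660,000 passes to the descendants.
The descendants' portion (£660,000) is divided into 5 shares of £132,000: Fenna, Qadir, and Reuben each take £132,000; Ione's £132,000 share passes to Ione's issue; Nkechi's £132,000 share passes to Nkechi's issue.
Ione's share (£132,000) is divided into 3 shares of £44,000: Miko, Quilla, and Freya each take £44,000.
Nkechi's share (£132,000) is divided into 2 shares of £66,000: Ilse and Eira each take £66,000.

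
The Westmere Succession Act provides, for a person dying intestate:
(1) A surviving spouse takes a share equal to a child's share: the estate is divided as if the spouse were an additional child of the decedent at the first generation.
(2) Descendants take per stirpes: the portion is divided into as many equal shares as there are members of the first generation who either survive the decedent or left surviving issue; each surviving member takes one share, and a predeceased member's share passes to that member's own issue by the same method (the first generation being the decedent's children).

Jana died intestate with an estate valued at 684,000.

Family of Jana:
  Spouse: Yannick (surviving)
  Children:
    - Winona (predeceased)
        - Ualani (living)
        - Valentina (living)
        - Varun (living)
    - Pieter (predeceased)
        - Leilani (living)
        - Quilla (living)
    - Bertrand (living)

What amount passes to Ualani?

The spouse counts as an additional share at the children's level, so there are 4 primary shares of 171,000. Yannick takes one such share (171,000).
The children's combined portion (513,000) is divided into 3 shares of 171,000: Bertrand takes 171,000; Winona's 171,000 share passes to Winona's issue; Pieter's 171,000 share passes to Pieter's issue.
Winona's share (171,000) is divided into 3 shares of 57,000: Ualani, Valentina, and Varun each take 57,000.
Pieter's share (171,000) is divided into 2 shares of 85,500: Leilani and Quilla each take 85,500.

Ualani receives 57,000.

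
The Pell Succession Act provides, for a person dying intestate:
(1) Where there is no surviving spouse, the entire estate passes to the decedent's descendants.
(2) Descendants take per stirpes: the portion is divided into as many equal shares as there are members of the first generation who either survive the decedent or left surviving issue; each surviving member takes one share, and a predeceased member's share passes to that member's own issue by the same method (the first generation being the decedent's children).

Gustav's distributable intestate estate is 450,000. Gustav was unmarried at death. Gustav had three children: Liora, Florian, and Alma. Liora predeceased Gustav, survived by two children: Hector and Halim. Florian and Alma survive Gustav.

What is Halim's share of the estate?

Halim receives 75,000.

The entire 450,000 passes to the descendants.
That amount (450,000) is divided into 3 shares of 150,000: Florian and Alma each take 150,000; Liora's 150,000 share passes to Liora's issue.
Liora's share (150,000) is divided into 2 shares of 75,000: Hector and Halim each take 75,000.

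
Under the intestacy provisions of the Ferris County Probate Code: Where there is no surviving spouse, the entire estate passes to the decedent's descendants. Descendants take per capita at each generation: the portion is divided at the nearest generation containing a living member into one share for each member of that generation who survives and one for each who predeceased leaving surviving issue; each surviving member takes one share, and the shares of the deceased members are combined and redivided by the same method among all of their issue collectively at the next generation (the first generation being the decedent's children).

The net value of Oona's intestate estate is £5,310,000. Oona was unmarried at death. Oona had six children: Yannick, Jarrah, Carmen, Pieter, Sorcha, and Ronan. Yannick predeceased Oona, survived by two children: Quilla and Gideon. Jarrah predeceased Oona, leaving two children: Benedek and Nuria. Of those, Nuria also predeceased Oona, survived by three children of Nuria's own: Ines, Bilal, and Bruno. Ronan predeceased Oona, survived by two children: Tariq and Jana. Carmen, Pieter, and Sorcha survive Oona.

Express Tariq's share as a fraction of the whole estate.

Tariq receives 1/12 of the estate.

The entire £5,310,000 passes to the descendants.
That amount (£5,310,000) is divided at the children's generation into 6 shares of £885,000. Carmen, Pieter, and Sorcha each take £885,000. The 3 shares of the deceased (Yannick, Jarrah, and Ronan) are combined into a pool of £2,655,000.
That pool (£2,655,000) is divided at the grandchildren's generation into 6 shares of £442,500. Quilla, Gideon, Benedek, Tariq, and Jana each take £442,500. The remaining share for the deceased Nuria (£442,500) is carried to the next generation.
That pool (£442,500) is divided at the great-grandchildren's generation equally among Ines, Bilal, and Bruno: £147,500 each.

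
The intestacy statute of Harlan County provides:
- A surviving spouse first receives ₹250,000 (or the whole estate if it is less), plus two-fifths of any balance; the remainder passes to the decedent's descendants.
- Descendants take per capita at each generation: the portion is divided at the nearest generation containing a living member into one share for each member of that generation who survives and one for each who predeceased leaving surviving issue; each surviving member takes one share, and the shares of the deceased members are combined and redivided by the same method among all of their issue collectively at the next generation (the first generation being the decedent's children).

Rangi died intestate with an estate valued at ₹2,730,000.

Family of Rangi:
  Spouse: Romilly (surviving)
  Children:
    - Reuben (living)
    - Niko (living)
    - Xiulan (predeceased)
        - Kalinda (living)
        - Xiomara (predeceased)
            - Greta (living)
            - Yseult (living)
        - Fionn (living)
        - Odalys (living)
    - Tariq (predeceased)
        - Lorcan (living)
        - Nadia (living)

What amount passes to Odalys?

Romilly first takes ₹250,000, leaving a balance of ₹2,480,000. Romilly then takes two-fifths of the balance (₹992,000), for a total of ₹1,242,000. The remaining ₹1,488,000 passes to the descendants.
The descendants' portion (₹1,488,000) is divided at the children's generation into 4 shares of ₹372,000. Reuben and Niko each take ₹372,000. The 2 shares of the deceased (Xiulan and Tariq) are combined into a pool of ₹744,000.
That pool (₹744,000) is divided at the grandchildren's generation into 6 shares of ₹124,000. Kalinda, Fionn, Odalys, Lorcan, and Nadia each take ₹124,000. The remaining share for the deceased Xiomara (₹124,000) is carried to the next generation.
That pool (₹124,000) is divided at the great-grandchildren's generation equally among Greta and Yseult: ₹62,000 each.

Odalys receives ₹124,000.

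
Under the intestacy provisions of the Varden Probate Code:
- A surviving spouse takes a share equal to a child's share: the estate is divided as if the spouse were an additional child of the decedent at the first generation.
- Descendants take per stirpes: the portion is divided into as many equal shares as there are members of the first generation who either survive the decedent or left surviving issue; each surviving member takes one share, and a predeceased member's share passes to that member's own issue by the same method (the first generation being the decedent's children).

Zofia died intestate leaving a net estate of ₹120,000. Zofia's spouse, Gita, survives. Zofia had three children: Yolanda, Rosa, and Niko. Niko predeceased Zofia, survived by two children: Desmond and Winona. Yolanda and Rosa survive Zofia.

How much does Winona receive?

The spouse counts as an additional share at the children's level, so there are 4 primary shares of ₹30,000. Gita takes one such share (₹30,000).
The children's combined portion (₹90,000) is divided into 3 shares of ₹30,000: Yolanda and Rosa each take ₹30,000; Niko's ₹30,000 share passes to Niko's issue.
Niko's share (₹30,000) is divided into 2 shares of ₹15,000: Desmond and Winona each take ₹15,000.

Winona receives ₹15,000.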